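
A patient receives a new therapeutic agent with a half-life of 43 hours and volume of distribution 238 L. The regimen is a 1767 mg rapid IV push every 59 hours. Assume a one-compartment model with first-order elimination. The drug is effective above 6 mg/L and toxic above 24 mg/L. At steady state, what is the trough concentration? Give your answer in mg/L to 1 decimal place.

4.7 mg/L

τ/t½ = 59/43 ≈ 1.3721, so fraction remaining f = (1/2)^(59/43) ≈ 0.3863.
Single-dose peak C₀ = D/Vd = 1767/238 ≈ 7.424 mg/L.
Steady-state trough Cmin,ss = C₀·f/(1−f) ≈ 7.424 × 0.3863/0.6137 ≈ 4.673 mg/L.
Trough 4.7 mg/L vs MEC 6 mg/L: subtherapeutic.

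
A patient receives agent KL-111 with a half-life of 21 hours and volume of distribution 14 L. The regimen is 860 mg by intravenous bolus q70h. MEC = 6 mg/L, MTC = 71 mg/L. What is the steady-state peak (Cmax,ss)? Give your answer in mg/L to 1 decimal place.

68.2 mg/L

τ/t½ = 70/21 ≈ 3.3333, so fraction remaining f = (1/2)^(70/21) ≈ 0.0992.
Accumulation ratio R = 1/(1 − f) ≈ 1/0.9008 ≈ 1.1101.
Single-dose peak C₀ = D/Vd = 860/14 ≈ 61.429 mg/L.
Cmax,ss = C₀/(1 − f) ≈ 61.429/0.9008 ≈ 68.194 mg/L.
Peak 68.2 mg/L vs MTC 71 mg/L: below toxic threshold.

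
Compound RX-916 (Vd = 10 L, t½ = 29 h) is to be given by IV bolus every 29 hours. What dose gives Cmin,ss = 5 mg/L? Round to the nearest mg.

50 mg

τ/t½ = 29/29 ≈ 1, so f = (1/2)^(29/29) ≈ 0.500000.
Cmin,ss = (D/Vd)·f/(1−f), so D = Cmin,ss·Vd·(1−f)/f.
D = 5 × 10 × (1−f)/f ≈ 5 × 10 × 1.00000 ≈ 50.00 mg.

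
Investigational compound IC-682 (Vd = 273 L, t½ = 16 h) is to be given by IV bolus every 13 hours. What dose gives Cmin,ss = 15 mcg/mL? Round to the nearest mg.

3097 mg

τ/t½ = 13/16 ≈ 0.8125, so f = (1/2)^(13/16) ≈ 0.569394.
Cmin,ss = (D/Vd)·f/(1−f), so D = Cmin,ss·Vd·(1−f)/f.
D = 15 × 273 × (1−f)/f ≈ 15 × 273 × 0.75625 ≈ 3096.84 mg.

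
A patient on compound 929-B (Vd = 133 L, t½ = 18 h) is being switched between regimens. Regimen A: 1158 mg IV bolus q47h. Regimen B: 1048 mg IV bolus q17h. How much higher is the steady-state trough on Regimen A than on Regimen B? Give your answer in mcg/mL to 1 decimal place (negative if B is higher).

-6.8 mcg/mL

Regimen A: f = (1/2)^(47/18) ≈ 0.1637; Cmin,ss = (1158/133)·f/(1−f) ≈ 1.704 mcg/mL.
Regimen B: f = (1/2)^(17/18) ≈ 0.5196; Cmin,ss = (1048/133)·f/(1−f) ≈ 8.523 mcg/mL.
Difference ≈ 1.704 − 8.523 ≈ -6.819 mcg/mL.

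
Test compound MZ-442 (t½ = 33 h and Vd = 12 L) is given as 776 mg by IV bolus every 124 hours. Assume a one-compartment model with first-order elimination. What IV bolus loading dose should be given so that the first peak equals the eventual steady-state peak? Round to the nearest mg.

f = (1/2)^(124/33) ≈ 0.073936; accumulation ratio R = 1/(1−f) ≈ 1.07984.
Loading dose to hit Cmax,ss on first dose: D_load = D_maint·R ≈ 776 × 1.07984 ≈ 837.96 mg.

838 mg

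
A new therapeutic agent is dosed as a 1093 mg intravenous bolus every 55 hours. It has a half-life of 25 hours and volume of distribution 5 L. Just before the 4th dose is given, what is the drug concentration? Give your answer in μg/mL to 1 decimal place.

f = (1/2)^(τ/t½) = (1/2)^(55/25) ≈ 0.2176.
C₀ = D/Vd = 1093/5 ≈ 218.600 μg/mL.
Before the 4th dose, 3 doses have been given. Superposition: Cmin = C₀·(f + f² + … + f^3).
≈ 218.600 × (0.2176 + 0.0473 + 0.0103) ≈ 218.600 × 0.2752 ≈ 60.159 μg/mL.

60.2 μg/mL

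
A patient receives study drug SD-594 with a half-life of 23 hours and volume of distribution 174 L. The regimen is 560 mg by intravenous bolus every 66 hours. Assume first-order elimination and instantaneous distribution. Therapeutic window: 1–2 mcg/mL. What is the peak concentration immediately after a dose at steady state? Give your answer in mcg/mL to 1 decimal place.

τ/t½ = 66/23 ≈ 2.8696, so fraction remaining f = (1/2)^(66/23) ≈ 0.1368.
At steady state, accumulation factor R = 1/(1 − e^(−kτ)) ≈ 1.1585.
Single-dose peak C₀ = D/Vd = 560/174 ≈ 3.218 mcg/mL.
Cmax,ss = C₀/(1 − f) ≈ 3.218/0.8632 ≈ 3.728 mcg/mL.
Peak 3.7 mcg/mL vs MTC 2 mcg/mL: exceeds toxic threshold.

3.7 mcg/mL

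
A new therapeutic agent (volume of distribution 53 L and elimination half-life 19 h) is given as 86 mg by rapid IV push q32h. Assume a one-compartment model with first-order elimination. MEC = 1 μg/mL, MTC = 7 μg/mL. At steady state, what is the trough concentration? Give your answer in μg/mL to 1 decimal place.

k = ln2/t½ = ln2/19 ≈ 0.036481 h⁻¹; fraction remaining f = e^(−kτ) = e^(−0.036481×32) ≈ 0.3112.
At steady state, accumulation factor R = 1/(1 − e^(−kτ)) ≈ 1.4518.
Each bolus raises the concentration by D/Vd = 86/53 ≈ 1.623 μg/mL.
Steady-state peak Cmax,ss = C₀·R ≈ 1.623 × 1.4518 ≈ 2.356 μg/mL.
Steady-state trough Cmin,ss = Cmax,ss·f ≈ 2.356 × 0.3112 ≈ 0.733 μg/mL.
Trough 0.7 μg/mL vs MEC 1 μg/mL: subtherapeutic.

0.7 μg/mL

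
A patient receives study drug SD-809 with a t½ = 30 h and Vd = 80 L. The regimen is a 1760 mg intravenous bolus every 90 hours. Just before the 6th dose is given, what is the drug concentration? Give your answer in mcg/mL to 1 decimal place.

f = (1/2)^(τ/t½) = (1/2)^(90/30) ≈ 0.1250.
C₀ = D/Vd = 1760/80 ≈ 22.000 mcg/mL.
Before the 6th dose, 5 doses have been given. Superposition: Cmin = C₀·(f + f² + … + f^5).
≈ 22.000 × (0.1250 + 0.0156 + 0.0020 + 0.0002 + 0.0000) ≈ 22.000 × 0.1428 ≈ 3.142 mcg/mL.

3.1 mcg/mL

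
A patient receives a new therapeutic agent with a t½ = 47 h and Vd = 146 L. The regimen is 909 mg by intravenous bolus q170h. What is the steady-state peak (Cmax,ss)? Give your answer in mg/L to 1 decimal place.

k = ln2/t½ = ln2/47 ≈ 0.014748 h⁻¹; fraction remaining f = e^(−kτ) = e^(−0.014748×170) ≈ 0.0815.
At steady state, accumulation factor R = 1/(1 − e^(−kτ)) ≈ 1.0887.
Each bolus raises the concentration by D/Vd = 909/146 ≈ 6.226 mg/L.
Cmax,ss = C₀/(1 − f) ≈ 6.226/0.9185 ≈ 6.778 mg/L.

6.8 mg/L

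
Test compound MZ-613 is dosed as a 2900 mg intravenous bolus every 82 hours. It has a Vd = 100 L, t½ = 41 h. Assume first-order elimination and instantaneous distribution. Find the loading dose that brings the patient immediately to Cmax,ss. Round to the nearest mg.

3867 mg

f = (1/2)^(82/41) ≈ 0.250000; accumulation ratio R = 1/(1−f) ≈ 1.33333.
Loading dose to hit Cmax,ss on first dose: D_load = D_maint·R ≈ 2900 × 1.33333 ≈ 3866.66 mg.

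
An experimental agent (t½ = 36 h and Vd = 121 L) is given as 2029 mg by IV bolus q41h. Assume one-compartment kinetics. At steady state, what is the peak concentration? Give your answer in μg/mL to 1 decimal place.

k = ln2/t½ = ln2/36 ≈ 0.019254 h⁻¹; fraction remaining f = e^(−kτ) = e^(−0.019254×41) ≈ 0.4541.
At steady state, accumulation factor R = 1/(1 − e^(−kτ)) ≈ 1.8318.
Each bolus raises the concentration by D/Vd = 2029/121 ≈ 16.769 μg/mL.
Steady-state peak Cmax,ss = C₀·R ≈ 16.769 × 1.8318 ≈ 30.717 μg/mL.

30.7 μg/mL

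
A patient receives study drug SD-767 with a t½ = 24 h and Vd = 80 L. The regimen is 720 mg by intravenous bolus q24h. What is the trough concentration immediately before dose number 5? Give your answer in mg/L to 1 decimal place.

8.4 mg/L

f = (1/2)^(τ/t½) = (1/2)^(24/24) ≈ 0.5000.
C₀ = D/Vd = 720/80 ≈ 9.000 mg/L.
Before the 5th dose, 4 doses have been given. Superposition: Cmin = C₀·(f + f² + … + f^4).
≈ 9.000 × (0.5000 + 0.2500 + 0.1250 + 0.0625) ≈ 9.000 × 0.9375 ≈ 8.438 mg/L.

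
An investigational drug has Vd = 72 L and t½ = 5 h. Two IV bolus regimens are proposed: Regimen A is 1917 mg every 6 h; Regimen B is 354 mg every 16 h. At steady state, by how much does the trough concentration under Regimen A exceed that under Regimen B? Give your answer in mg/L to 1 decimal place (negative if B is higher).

Regimen A: f = (1/2)^(6/5) ≈ 0.4353; Cmin,ss = (1917/72)·f/(1−f) ≈ 20.524 mg/L.
Regimen B: f = (1/2)^(16/5) ≈ 0.1088; Cmin,ss = (354/72)·f/(1−f) ≈ 0.600 mg/L.
Difference ≈ 20.524 − 0.600 ≈ 19.924 mg/L.

19.9 mg/L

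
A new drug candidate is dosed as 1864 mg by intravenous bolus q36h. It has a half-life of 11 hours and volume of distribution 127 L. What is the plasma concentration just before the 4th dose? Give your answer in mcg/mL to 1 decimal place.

1.7 mcg/mL

f = (1/2)^(τ/t½) = (1/2)^(36/11) ≈ 0.1035.
C₀ = D/Vd = 1864/127 ≈ 14.677 mcg/mL.
Before the 4th dose, 3 doses have been given. Superposition: Cmin = C₀·(f + f² + … + f^3).
≈ 14.677 × (0.1035 + 0.0107 + 0.0011) ≈ 14.677 × 0.1153 ≈ 1.692 mcg/mL.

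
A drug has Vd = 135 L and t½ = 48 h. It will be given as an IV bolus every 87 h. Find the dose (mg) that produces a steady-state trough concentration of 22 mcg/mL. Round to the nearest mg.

τ/t½ = 87/48 ≈ 1.8125, so f = (1/2)^(87/48) ≈ 0.284697.
Cmin,ss = (D/Vd)·f/(1−f), so D = Cmin,ss·Vd·(1−f)/f.
D = 22 × 135 × (1−f)/f ≈ 22 × 135 × 2.51251 ≈ 7462.15 mg.

7462 mg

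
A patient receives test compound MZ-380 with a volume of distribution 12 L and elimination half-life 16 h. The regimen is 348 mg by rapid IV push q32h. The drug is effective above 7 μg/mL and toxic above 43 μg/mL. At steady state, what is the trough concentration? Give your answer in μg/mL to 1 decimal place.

9.7 μg/mL

The dosing interval is 2 half-lives, so f = 2^(−2) = 0.25.
At steady state, R = 1/(1 − 0.25) = 4/3.
Single-dose peak C₀ = D/Vd = 348/12 = 29 μg/mL.
Steady-state peak Cmax,ss = C₀·R = 29 × 4/3 ≈ 38.667 μg/mL.
Steady-state trough Cmin,ss = Cmax,ss·f ≈ 38.667 × 0.25 ≈ 9.667 μg/mL.
Trough 9.7 μg/mL vs MEC 7 μg/mL: adequate.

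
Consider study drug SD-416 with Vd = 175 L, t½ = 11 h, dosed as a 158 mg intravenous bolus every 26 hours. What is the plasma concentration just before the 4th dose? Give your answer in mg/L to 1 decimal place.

0.2 mg/L

f = (1/2)^(τ/t½) = (1/2)^(26/11) ≈ 0.1943.
C₀ = D/Vd = 158/175 ≈ 0.903 mg/L.
Before the 4th dose, 3 doses have been given. Superposition: Cmin = C₀·(f + f² + … + f^3).
≈ 0.903 × (0.1943 + 0.0378 + 0.0073) ≈ 0.903 × 0.2394 ≈ 0.216 mg/L.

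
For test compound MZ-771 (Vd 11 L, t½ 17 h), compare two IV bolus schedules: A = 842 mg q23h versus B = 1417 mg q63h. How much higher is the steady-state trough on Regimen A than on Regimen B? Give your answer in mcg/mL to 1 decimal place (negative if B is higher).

Regimen A: f = (1/2)^(23/17) ≈ 0.3915; Cmin,ss = (842/11)·f/(1−f) ≈ 49.248 mcg/mL.
Regimen B: f = (1/2)^(63/17) ≈ 0.0766; Cmin,ss = (1417/11)·f/(1−f) ≈ 10.686 mcg/mL.
Difference ≈ 49.248 − 10.686 ≈ 38.562 mcg/mL.

38.6 mcg/mL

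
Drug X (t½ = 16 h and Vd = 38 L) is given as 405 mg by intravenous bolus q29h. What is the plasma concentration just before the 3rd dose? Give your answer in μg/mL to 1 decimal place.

3.9 μg/mL

f = (1/2)^(τ/t½) = (1/2)^(29/16) ≈ 0.2847.
C₀ = D/Vd = 405/38 ≈ 10.658 μg/mL.
Before the 3rd dose, 2 doses have been given. Superposition: Cmin = C₀·(f + f²).
≈ 10.658 × (0.2847 + 0.0811) ≈ 10.658 × 0.3658 ≈ 3.899 μg/mL.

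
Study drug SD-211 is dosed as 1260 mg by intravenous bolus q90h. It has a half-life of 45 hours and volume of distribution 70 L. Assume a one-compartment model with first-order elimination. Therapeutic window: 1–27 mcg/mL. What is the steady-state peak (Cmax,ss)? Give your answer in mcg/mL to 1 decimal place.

24.0 mcg/mL

The dosing interval is 2 half-lives, so f = 2^(−2) = 0.25.
Accumulation ratio R = 1/(1 − f) = 1/0.75 = 4/3.
Single-dose peak C₀ = D/Vd = 1260/70 = 18 mcg/mL.
Steady-state peak Cmax,ss = C₀·R = 18 × 4/3 ≈ 24.000 mcg/mL.
Peak 24.0 mcg/mL vs MTC 27 mcg/mL: below toxic threshold.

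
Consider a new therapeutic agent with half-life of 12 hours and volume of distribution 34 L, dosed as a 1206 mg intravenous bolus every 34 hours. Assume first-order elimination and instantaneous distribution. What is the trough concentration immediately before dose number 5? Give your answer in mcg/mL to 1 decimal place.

5.8 mcg/mL

f = (1/2)^(τ/t½) = (1/2)^(34/12) ≈ 0.1403.
C₀ = D/Vd = 1206/34 ≈ 35.471 mcg/mL.
Before the 5th dose, 4 doses have been given. Superposition: Cmin = C₀·(f + f² + … + f^4).
≈ 35.471 × (0.1403 + 0.0197 + 0.0028 + 0.0004) ≈ 35.471 × 0.1632 ≈ 5.789 mcg/mL.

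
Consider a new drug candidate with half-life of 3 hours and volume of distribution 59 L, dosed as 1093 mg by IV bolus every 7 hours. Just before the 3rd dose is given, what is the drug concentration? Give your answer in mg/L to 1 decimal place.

f = (1/2)^(τ/t½) = (1/2)^(7/3) ≈ 0.1984.
C₀ = D/Vd = 1093/59 ≈ 18.525 mg/L.
Before the 3rd dose, 2 doses have been given. Superposition: Cmin = C₀·(f + f²).
≈ 18.525 × (0.1984 + 0.0394) ≈ 18.525 × 0.2378 ≈ 4.405 mg/L.

4.4 mg/L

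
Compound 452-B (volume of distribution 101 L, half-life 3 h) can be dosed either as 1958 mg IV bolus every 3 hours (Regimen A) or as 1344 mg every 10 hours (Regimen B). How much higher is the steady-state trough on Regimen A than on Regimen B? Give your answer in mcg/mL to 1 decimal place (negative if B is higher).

17.9 mcg/mL

Regimen A: f = (1/2)^(3/3) ≈ 0.5000; Cmin,ss = (1958/101)·f/(1−f) ≈ 19.386 mcg/mL.
Regimen B: f = (1/2)^(10/3) ≈ 0.0992; Cmin,ss = (1344/101)·f/(1−f) ≈ 1.465 mcg/mL.
Difference ≈ 19.386 − 1.465 ≈ 17.921 mcg/mL.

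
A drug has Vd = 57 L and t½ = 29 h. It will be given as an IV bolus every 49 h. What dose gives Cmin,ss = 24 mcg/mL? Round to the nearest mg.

τ/t½ = 49/29 ≈ 1.6897, so f = (1/2)^(49/29) ≈ 0.310001.
Cmin,ss = (D/Vd)·f/(1−f), so D = Cmin,ss·Vd·(1−f)/f.
D = 24 × 57 × (1−f)/f ≈ 24 × 57 × 2.22580 ≈ 3044.89 mg.

3045 mg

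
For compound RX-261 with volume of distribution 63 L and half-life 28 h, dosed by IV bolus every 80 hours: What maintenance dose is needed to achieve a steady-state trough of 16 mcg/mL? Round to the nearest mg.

τ/t½ = 80/28 ≈ 2.8571, so f = (1/2)^(80/28) ≈ 0.138011.
Cmin,ss = (D/Vd)·f/(1−f), so D = Cmin,ss·Vd·(1−f)/f.
D = 16 × 63 × (1−f)/f ≈ 16 × 63 × 6.24580 ≈ 6295.77 mg.

6296 mg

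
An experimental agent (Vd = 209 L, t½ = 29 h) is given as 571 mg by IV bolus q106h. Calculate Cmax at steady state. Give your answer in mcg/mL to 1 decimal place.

k = ln2/t½ = ln2/29 ≈ 0.023902 h⁻¹; fraction remaining f = e^(−kτ) = e^(−0.023902×106) ≈ 0.0794.
At steady state, accumulation factor R = 1/(1 − e^(−kτ)) ≈ 1.0862.
Each bolus raises the concentration by D/Vd = 571/209 ≈ 2.732 mcg/mL.
Steady-state peak Cmax,ss = C₀·R ≈ 2.732 × 1.0862 ≈ 2.967 mcg/mL.

3.0 mcg/mL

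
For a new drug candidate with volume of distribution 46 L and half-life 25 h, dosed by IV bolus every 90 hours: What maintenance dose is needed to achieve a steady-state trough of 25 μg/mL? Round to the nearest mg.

τ/t½ = 90/25 ≈ 3.6, so f = (1/2)^(90/25) ≈ 0.082469.
Cmin,ss = (D/Vd)·f/(1−f), so D = Cmin,ss·Vd·(1−f)/f.
D = 25 × 46 × (1−f)/f ≈ 25 × 46 × 11.12577 ≈ 12794.64 mg.

12795 mg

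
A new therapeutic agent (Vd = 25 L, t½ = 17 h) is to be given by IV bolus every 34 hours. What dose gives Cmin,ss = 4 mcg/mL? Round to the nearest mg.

300 mg

τ/t½ = 34/17 ≈ 2, so f = (1/2)^(34/17) ≈ 0.250000.
Cmin,ss = (D/Vd)·f/(1−f), so D = Cmin,ss·Vd·(1−f)/f.
D = 4 × 25 × (1−f)/f ≈ 4 × 25 × 3.00000 ≈ 300.00 mg.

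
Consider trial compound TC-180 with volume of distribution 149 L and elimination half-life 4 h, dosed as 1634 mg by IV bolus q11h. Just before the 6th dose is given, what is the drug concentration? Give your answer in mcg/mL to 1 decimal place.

f = (1/2)^(τ/t½) = (1/2)^(11/4) ≈ 0.1487.
C₀ = D/Vd = 1634/149 ≈ 10.966 mcg/mL.
Before the 6th dose, 5 doses have been given. Superposition: Cmin = C₀·(f + f² + … + f^5).
≈ 10.966 × (0.1487 + 0.0221 + 0.0033 + 0.0005 + 0.0001) ≈ 10.966 × 0.1747 ≈ 1.916 mcg/mL.

1.9 mcg/mL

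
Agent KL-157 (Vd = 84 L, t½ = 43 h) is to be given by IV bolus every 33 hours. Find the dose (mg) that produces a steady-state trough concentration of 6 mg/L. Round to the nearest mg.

τ/t½ = 33/43 ≈ 0.76744, so f = (1/2)^(33/43) ≈ 0.587458.
Cmin,ss = (D/Vd)·f/(1−f), so D = Cmin,ss·Vd·(1−f)/f.
D = 6 × 84 × (1−f)/f ≈ 6 × 84 × 0.70225 ≈ 353.93 mg.

354 mg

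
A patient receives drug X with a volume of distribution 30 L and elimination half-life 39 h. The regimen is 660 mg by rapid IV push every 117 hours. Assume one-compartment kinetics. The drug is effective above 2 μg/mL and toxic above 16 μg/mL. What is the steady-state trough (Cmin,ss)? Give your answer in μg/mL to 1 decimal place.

τ = 117 h = 3 half-lives, so f = (1/2)^3 = 0.125.
Accumulation ratio R = 1/(1 − f) = 1/0.875 = 8/7.
Single-dose peak C₀ = D/Vd = 660/30 = 22 μg/mL.
Steady-state peak Cmax,ss = C₀·R = 22 × 8/7 ≈ 25.143 μg/mL.
Steady-state trough Cmin,ss = Cmax,ss·f ≈ 25.143 × 0.125 ≈ 3.143 μg/mL.
Trough 3.1 μg/mL vs MEC 2 μg/mL: adequate.

3.1 μg/mL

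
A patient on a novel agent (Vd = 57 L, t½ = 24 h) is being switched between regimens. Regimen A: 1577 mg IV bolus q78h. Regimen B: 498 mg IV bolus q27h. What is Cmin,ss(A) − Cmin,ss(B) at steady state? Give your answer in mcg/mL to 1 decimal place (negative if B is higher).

Regimen A: f = (1/2)^(78/24) ≈ 0.1051; Cmin,ss = (1577/57)·f/(1−f) ≈ 3.249 mcg/mL.
Regimen B: f = (1/2)^(27/24) ≈ 0.4585; Cmin,ss = (498/57)·f/(1−f) ≈ 7.398 mcg/mL.
Difference ≈ 3.249 − 7.398 ≈ -4.149 mcg/mL.

-4.1 mcg/mL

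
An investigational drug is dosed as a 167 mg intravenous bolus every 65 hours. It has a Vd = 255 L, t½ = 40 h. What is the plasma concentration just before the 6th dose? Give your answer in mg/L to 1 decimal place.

f = (1/2)^(τ/t½) = (1/2)^(65/40) ≈ 0.3242.
C₀ = D/Vd = 167/255 ≈ 0.655 mg/L.
Before the 6th dose, 5 doses have been given. Superposition: Cmin = C₀·(f + f² + … + f^5).
≈ 0.655 × (0.3242 + 0.1051 + 0.0341 + 0.0110 + 0.0036) ≈ 0.655 × 0.4780 ≈ 0.313 mg/L.

0.3 mg/L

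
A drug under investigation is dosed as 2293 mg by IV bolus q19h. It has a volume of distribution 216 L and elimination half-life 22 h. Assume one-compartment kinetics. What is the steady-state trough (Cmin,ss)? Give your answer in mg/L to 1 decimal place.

Over one 19-h interval, 19/22 ≈ 0.86364 half-lives elapse, leaving f ≈ 0.5496 of each dose.
Single-dose peak C₀ = D/Vd = 2293/216 ≈ 10.616 mg/L.
Steady-state trough Cmin,ss = C₀·f/(1−f) ≈ 10.616 × 0.5496/0.4504 ≈ 12.954 mg/L.

13.0 mg/L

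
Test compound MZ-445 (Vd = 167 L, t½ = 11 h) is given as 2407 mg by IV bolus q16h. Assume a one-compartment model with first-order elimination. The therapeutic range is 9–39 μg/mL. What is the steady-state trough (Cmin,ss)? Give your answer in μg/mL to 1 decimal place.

8.3 μg/mL

k = ln2/t½ = ln2/11 ≈ 0.063013 h⁻¹; fraction remaining f = e^(−kτ) = e^(−0.063013×16) ≈ 0.3649.
Each bolus raises the concentration by D/Vd = 2407/167 ≈ 14.413 μg/mL.
Steady-state trough Cmin,ss = C₀·f/(1−f) ≈ 14.413 × 0.3649/0.6351 ≈ 8.281 μg/mL.
Trough 8.3 μg/mL vs MEC 9 μg/mL: subtherapeutic.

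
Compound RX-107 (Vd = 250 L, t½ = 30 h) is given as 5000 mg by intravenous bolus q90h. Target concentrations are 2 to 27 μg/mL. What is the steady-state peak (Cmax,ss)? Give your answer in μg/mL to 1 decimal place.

The dosing interval is 3 half-lives, so f = 2^(−3) = 0.125.
Accumulation ratio R = 1/(1 − f) = 1/0.875 = 8/7.
Single-dose peak C₀ = D/Vd = 5000/250 = 20 μg/mL.
Steady-state peak Cmax,ss = C₀·R = 20 × 8/7 ≈ 22.857 μg/mL.
Peak 22.9 μg/mL vs MTC 27 μg/mL: below toxic threshold.

22.9 μg/mL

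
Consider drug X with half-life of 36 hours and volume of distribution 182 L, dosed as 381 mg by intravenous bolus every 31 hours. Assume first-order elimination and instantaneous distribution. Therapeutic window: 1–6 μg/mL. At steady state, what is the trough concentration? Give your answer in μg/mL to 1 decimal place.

2.6 μg/mL

τ/t½ = 31/36 ≈ 0.86111, so fraction remaining f = (1/2)^(31/36) ≈ 0.5505.
Accumulation ratio R = 1/(1 − f) ≈ 1/0.4495 ≈ 2.2247.
Each bolus raises the concentration by D/Vd = 381/182 ≈ 2.093 μg/mL.
Cmax,ss = C₀/(1 − f) ≈ 2.093/0.4495 ≈ 4.656 μg/mL.
One interval later, Cmin,ss = Cmax,ss·e^(−kτ) ≈ 4.656 × 0.5505 ≈ 2.563 μg/mL.
Trough 2.6 μg/mL vs MEC 1 μg/mL: adequate.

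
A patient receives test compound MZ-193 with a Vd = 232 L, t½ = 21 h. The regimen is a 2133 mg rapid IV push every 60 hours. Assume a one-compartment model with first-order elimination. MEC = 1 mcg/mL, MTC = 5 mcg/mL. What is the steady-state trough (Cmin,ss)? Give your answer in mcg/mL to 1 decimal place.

1.5 mcg/mL

τ/t½ = 60/21 ≈ 2.8571, so fraction remaining f = (1/2)^(60/21) ≈ 0.1380.
Accumulation ratio R = 1/(1 − f) ≈ 1/0.8620 ≈ 1.1601.
Single-dose peak C₀ = D/Vd = 2133/232 ≈ 9.194 mcg/mL.
Cmax,ss = C₀/(1 − f) ≈ 9.194/0.8620 ≈ 10.666 mcg/mL.
One interval later, Cmin,ss = Cmax,ss·e^(−kτ) ≈ 10.666 × 0.1380 ≈ 1.472 mcg/mL.
Trough 1.5 mcg/mL vs MEC 1 mcg/mL: adequate.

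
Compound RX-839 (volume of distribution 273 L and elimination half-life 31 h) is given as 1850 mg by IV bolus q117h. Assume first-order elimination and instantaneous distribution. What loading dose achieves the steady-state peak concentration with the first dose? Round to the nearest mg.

f = (1/2)^(117/31) ≈ 0.073089; accumulation ratio R = 1/(1−f) ≈ 1.07885.
Loading dose to hit Cmax,ss on first dose: D_load = D_maint·R ≈ 1850 × 1.07885 ≈ 1995.87 mg.

1996 mg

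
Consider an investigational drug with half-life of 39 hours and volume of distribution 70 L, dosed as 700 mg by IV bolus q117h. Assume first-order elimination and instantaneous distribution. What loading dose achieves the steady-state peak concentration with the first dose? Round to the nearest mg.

800 mg

f = (1/2)^(117/39) ≈ 0.125000; accumulation ratio R = 1/(1−f) ≈ 1.14286.
Loading dose to hit Cmax,ss on first dose: D_load = D_maint·R ≈ 700 × 1.14286 ≈ 800.00 mg.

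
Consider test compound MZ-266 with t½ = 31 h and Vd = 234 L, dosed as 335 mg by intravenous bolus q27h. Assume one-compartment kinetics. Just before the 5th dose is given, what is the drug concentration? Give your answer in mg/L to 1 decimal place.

1.6 mg/L

f = (1/2)^(τ/t½) = (1/2)^(27/31) ≈ 0.5468.
C₀ = D/Vd = 335/234 ≈ 1.432 mg/L.
Before the 5th dose, 4 doses have been given. Superposition: Cmin = C₀·(f + f² + … + f^4).
≈ 1.432 × (0.5468 + 0.2990 + 0.1635 + 0.0894) ≈ 1.432 × 1.0987 ≈ 1.573 mg/L.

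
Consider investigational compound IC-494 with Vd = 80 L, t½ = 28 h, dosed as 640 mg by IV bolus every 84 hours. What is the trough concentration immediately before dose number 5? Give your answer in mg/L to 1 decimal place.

f = (1/2)^(τ/t½) = (1/2)^(84/28) ≈ 0.1250.
C₀ = D/Vd = 640/80 ≈ 8.000 mg/L.
Before the 5th dose, 4 doses have been given. Superposition: Cmin = C₀·(f + f² + … + f^4).
≈ 8.000 × (0.1250 + 0.0156 + 0.0020 + 0.0002) ≈ 8.000 × 0.1428 ≈ 1.142 mg/L.

1.1 mg/L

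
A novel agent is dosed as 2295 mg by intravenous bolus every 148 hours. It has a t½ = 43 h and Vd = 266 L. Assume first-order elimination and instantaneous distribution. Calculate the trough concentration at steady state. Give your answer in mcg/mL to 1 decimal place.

Over one 148-h interval, 148/43 ≈ 3.4419 half-lives elapse, leaving f ≈ 0.0920 of each dose.
Each bolus raises the concentration by D/Vd = 2295/266 ≈ 8.628 mcg/mL.
Steady-state trough Cmin,ss = C₀·f/(1−f) ≈ 8.628 × 0.0920/0.9080 ≈ 0.874 mcg/mL.

0.9 mcg/mL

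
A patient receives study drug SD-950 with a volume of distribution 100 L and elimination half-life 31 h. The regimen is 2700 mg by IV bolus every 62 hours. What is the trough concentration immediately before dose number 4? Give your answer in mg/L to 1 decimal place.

f = (1/2)^(τ/t½) = (1/2)^(62/31) ≈ 0.2500.
C₀ = D/Vd = 2700/100 ≈ 27.000 mg/L.
Before the 4th dose, 3 doses have been given. Superposition: Cmin = C₀·(f + f² + … + f^3).
≈ 27.000 × (0.2500 + 0.0625 + 0.0156) ≈ 27.000 × 0.3281 ≈ 8.859 mg/L.

8.9 mg/L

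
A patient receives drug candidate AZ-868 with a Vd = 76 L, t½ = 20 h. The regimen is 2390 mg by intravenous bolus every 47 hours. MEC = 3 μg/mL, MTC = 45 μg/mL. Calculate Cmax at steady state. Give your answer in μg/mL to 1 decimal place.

39.1 μg/mL

τ/t½ = 47/20 ≈ 2.35, so fraction remaining f = (1/2)^(47/20) ≈ 0.1961.
At steady state, accumulation factor R = 1/(1 − e^(−kτ)) ≈ 1.2439.
Each bolus raises the concentration by D/Vd = 2390/76 ≈ 31.447 μg/mL.
Steady-state peak Cmax,ss = C₀·R ≈ 31.447 × 1.2439 ≈ 39.117 μg/mL.
Peak 39.1 μg/mL vs MTC 45 μg/mL: below toxic threshold.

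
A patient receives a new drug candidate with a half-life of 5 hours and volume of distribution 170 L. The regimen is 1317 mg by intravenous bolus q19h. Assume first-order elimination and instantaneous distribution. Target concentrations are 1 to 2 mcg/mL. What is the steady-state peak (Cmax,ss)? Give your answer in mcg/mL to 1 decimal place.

τ/t½ = 19/5 ≈ 3.8, so fraction remaining f = (1/2)^(19/5) ≈ 0.0718.
At steady state, accumulation factor R = 1/(1 − e^(−kτ)) ≈ 1.0774.
Each bolus raises the concentration by D/Vd = 1317/170 ≈ 7.747 mcg/mL.
Steady-state peak Cmax,ss = C₀·R ≈ 7.747 × 1.0774 ≈ 8.347 mcg/mL.
Peak 8.3 mcg/mL vs MTC 2 mcg/mL: exceeds toxic threshold.

8.3 mcg/mL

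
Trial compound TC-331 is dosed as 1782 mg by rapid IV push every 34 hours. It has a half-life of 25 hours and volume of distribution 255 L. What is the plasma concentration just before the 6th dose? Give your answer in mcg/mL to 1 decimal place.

f = (1/2)^(τ/t½) = (1/2)^(34/25) ≈ 0.3896.
C₀ = D/Vd = 1782/255 ≈ 6.988 mcg/mL.
Before the 6th dose, 5 doses have been given. Superposition: Cmin = C₀·(f + f² + … + f^5).
≈ 6.988 × (0.3896 + 0.1518 + 0.0591 + 0.0230 + 0.0090) ≈ 6.988 × 0.6325 ≈ 4.420 mcg/mL.

4.4 mcg/mL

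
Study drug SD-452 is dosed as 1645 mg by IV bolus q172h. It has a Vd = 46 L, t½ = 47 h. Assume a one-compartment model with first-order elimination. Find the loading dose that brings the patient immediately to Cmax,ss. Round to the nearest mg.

f = (1/2)^(172/47) ≈ 0.079133; accumulation ratio R = 1/(1−f) ≈ 1.08593.
Loading dose to hit Cmax,ss on first dose: D_load = D_maint·R ≈ 1645 × 1.08593 ≈ 1786.35 mg.

1786 mg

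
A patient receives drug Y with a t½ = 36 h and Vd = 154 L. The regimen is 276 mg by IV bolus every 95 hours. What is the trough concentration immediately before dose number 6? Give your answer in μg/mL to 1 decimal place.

0.3 μg/mL

f = (1/2)^(τ/t½) = (1/2)^(95/36) ≈ 0.1606.
C₀ = D/Vd = 276/154 ≈ 1.792 μg/mL.
Before the 6th dose, 5 doses have been given. Superposition: Cmin = C₀·(f + f² + … + f^5).
≈ 1.792 × (0.1606 + 0.0258 + 0.0041 + 0.0007 + 0.0001) ≈ 1.792 × 0.1913 ≈ 0.343 μg/mL.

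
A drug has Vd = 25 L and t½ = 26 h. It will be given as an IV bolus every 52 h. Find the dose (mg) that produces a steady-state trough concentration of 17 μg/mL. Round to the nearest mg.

τ/t½ = 52/26 ≈ 2, so f = (1/2)^(52/26) ≈ 0.250000.
Cmin,ss = (D/Vd)·f/(1−f), so D = Cmin,ss·Vd·(1−f)/f.
D = 17 × 25 × (1−f)/f ≈ 17 × 25 × 3.00000 ≈ 1275.00 mg.

1275 mg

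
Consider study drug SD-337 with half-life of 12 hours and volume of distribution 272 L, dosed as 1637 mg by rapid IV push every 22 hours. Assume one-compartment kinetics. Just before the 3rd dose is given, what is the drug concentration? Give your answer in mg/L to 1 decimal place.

2.2 mg/L

f = (1/2)^(τ/t½) = (1/2)^(22/12) ≈ 0.2806.
C₀ = D/Vd = 1637/272 ≈ 6.018 mg/L.
Before the 3rd dose, 2 doses have been given. Superposition: Cmin = C₀·(f + f²).
≈ 6.018 × (0.2806 + 0.0787) ≈ 6.018 × 0.3593 ≈ 2.162 mg/L.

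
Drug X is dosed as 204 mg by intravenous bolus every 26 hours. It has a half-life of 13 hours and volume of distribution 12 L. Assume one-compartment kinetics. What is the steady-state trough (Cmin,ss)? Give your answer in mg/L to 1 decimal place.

τ = 26 h = 2 half-lives, so f = (1/2)^2 = 0.25.
At steady state, R = 1/(1 − 0.25) = 4/3.
Single-dose peak C₀ = D/Vd = 204/12 = 17 mg/L.
Steady-state peak Cmax,ss = C₀·R = 17 × 4/3 ≈ 22.667 mg/L.
Steady-state trough Cmin,ss = Cmax,ss·f ≈ 22.667 × 0.25 ≈ 5.667 mg/L.

5.7 mg/L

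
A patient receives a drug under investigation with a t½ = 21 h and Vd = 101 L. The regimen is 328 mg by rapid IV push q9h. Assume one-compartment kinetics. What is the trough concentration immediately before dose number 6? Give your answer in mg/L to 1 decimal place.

f = (1/2)^(τ/t½) = (1/2)^(9/21) ≈ 0.7430.
C₀ = D/Vd = 328/101 ≈ 3.248 mg/L.
Before the 6th dose, 5 doses have been given. Superposition: Cmin = C₀·(f + f² + … + f^5).
≈ 3.248 × (0.7430 + 0.5520 + 0.4102 + 0.3048 + 0.2264) ≈ 3.248 × 2.2364 ≈ 7.264 mg/L.

7.3 mg/L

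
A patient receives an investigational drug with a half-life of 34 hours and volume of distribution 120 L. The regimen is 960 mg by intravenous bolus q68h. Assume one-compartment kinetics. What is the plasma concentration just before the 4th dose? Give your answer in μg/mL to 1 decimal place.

2.6 μg/mL

f = (1/2)^(τ/t½) = (1/2)^(68/34) ≈ 0.2500.
C₀ = D/Vd = 960/120 ≈ 8.000 μg/mL.
Before the 4th dose, 3 doses have been given. Superposition: Cmin = C₀·(f + f² + … + f^3).
≈ 8.000 × (0.2500 + 0.0625 + 0.0156) ≈ 8.000 × 0.3281 ≈ 2.625 μg/mL.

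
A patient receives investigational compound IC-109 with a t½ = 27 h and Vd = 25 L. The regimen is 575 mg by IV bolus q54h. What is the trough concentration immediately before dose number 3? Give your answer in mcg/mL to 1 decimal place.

7.2 mcg/mL

f = (1/2)^(τ/t½) = (1/2)^(54/27) ≈ 0.2500.
C₀ = D/Vd = 575/25 ≈ 23.000 mcg/mL.
Before the 3rd dose, 2 doses have been given. Superposition: Cmin = C₀·(f + f²).
≈ 23.000 × (0.2500 + 0.0625) ≈ 23.000 × 0.3125 ≈ 7.188 mcg/mL.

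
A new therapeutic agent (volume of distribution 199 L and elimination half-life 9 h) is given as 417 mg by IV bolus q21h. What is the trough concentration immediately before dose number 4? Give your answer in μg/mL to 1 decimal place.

0.5 μg/mL

f = (1/2)^(τ/t½) = (1/2)^(21/9) ≈ 0.1984.
C₀ = D/Vd = 417/199 ≈ 2.095 μg/mL.
Before the 4th dose, 3 doses have been given. Superposition: Cmin = C₀·(f + f² + … + f^3).
≈ 2.095 × (0.1984 + 0.0394 + 0.0078) ≈ 2.095 × 0.2456 ≈ 0.515 μg/mL.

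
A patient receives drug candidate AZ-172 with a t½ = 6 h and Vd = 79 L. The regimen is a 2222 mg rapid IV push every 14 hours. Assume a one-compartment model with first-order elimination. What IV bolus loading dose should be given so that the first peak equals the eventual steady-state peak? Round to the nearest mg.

f = (1/2)^(14/6) ≈ 0.198425; accumulation ratio R = 1/(1−f) ≈ 1.24754.
Loading dose to hit Cmax,ss on first dose: D_load = D_maint·R ≈ 2222 × 1.24754 ≈ 2772.03 mg.

2772 mg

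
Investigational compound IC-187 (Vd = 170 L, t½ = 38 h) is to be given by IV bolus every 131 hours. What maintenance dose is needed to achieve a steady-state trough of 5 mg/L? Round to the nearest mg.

τ/t½ = 131/38 ≈ 3.4474, so f = (1/2)^(131/38) ≈ 0.091672.
Cmin,ss = (D/Vd)·f/(1−f), so D = Cmin,ss·Vd·(1−f)/f.
D = 5 × 170 × (1−f)/f ≈ 5 × 170 × 9.90846 ≈ 8422.19 mg.

8422 mg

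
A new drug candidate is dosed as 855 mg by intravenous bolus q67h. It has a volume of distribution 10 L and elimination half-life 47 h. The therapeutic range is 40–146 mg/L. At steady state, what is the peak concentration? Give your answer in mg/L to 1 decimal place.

136.2 mg/L

k = ln2/t½ = ln2/47 ≈ 0.014748 h⁻¹; fraction remaining f = e^(−kτ) = e^(−0.014748×67) ≈ 0.3723.
Accumulation ratio R = 1/(1 − f) ≈ 1/0.6277 ≈ 1.5931.
Single-dose peak C₀ = D/Vd = 855/10 ≈ 85.500 mg/L.
Steady-state peak Cmax,ss = C₀·R ≈ 85.500 × 1.5931 ≈ 136.210 mg/L.
Peak 136.2 mg/L vs MTC 146 mg/L: below toxic threshold.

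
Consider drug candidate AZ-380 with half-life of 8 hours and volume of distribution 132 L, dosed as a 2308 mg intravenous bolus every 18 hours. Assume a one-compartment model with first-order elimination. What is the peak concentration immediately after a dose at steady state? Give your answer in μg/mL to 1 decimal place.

22.1 μg/mL

τ/t½ = 18/8 ≈ 2.25, so fraction remaining f = (1/2)^(18/8) ≈ 0.2102.
At steady state, accumulation factor R = 1/(1 − e^(−kτ)) ≈ 1.2661.
Single-dose peak C₀ = D/Vd = 2308/132 ≈ 17.485 μg/mL.
Cmax,ss = C₀/(1 − f) ≈ 17.485/0.7898 ≈ 22.139 μg/mL.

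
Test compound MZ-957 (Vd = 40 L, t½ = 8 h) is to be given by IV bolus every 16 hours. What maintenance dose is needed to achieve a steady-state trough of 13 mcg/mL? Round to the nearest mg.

1560 mg

τ/t½ = 16/8 ≈ 2, so f = (1/2)^(16/8) ≈ 0.250000.
Cmin,ss = (D/Vd)·f/(1−f), so D = Cmin,ss·Vd·(1−f)/f.
D = 13 × 40 × (1−f)/f ≈ 13 × 40 × 3.00000 ≈ 1560.00 mg.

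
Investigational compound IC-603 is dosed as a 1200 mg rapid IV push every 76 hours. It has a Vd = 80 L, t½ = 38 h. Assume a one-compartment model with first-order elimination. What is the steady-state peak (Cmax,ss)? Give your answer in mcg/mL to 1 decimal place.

20.0 mcg/mL

τ = 76 h = 2 half-lives, so f = (1/2)^2 = 0.25.
Accumulation ratio R = 1/(1 − f) = 1/0.75 = 4/3.
Single-dose peak C₀ = D/Vd = 1200/80 = 15 mcg/mL.
Steady-state peak Cmax,ss = C₀·R = 15 × 4/3 ≈ 20.000 mcg/mL.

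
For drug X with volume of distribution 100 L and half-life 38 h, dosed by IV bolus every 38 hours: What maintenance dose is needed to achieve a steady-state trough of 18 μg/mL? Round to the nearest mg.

τ/t½ = 38/38 ≈ 1, so f = (1/2)^(38/38) ≈ 0.500000.
Cmin,ss = (D/Vd)·f/(1−f), so D = Cmin,ss·Vd·(1−f)/f.
D = 18 × 100 × (1−f)/f ≈ 18 × 100 × 1.00000 ≈ 1800.00 mg.

1800 mg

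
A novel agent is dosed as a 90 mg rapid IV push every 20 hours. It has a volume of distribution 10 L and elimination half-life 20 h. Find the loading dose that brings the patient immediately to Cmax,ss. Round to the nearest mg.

f = (1/2)^(20/20) ≈ 0.500000; accumulation ratio R = 1/(1−f) ≈ 2.00000.
Loading dose to hit Cmax,ss on first dose: D_load = D_maint·R ≈ 90 × 2.00000 ≈ 180.00 mg.

180 mg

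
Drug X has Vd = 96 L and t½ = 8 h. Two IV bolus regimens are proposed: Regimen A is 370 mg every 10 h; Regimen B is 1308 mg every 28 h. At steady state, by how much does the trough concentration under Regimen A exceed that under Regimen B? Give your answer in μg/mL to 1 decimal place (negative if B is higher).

Regimen A: f = (1/2)^(10/8) ≈ 0.4204; Cmin,ss = (370/96)·f/(1−f) ≈ 2.796 μg/mL.
Regimen B: f = (1/2)^(28/8) ≈ 0.0884; Cmin,ss = (1308/96)·f/(1−f) ≈ 1.321 μg/mL.
Difference ≈ 2.796 − 1.321 ≈ 1.475 μg/mL.

1.5 μg/mL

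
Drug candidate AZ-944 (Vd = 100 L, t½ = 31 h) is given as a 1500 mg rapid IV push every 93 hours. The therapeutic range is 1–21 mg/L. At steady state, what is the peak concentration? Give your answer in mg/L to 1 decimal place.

17.1 mg/L

τ = 93 h = 3 half-lives, so f = (1/2)^3 = 0.125.
At steady state, R = 1/(1 − 0.125) = 8/7.
Single-dose peak C₀ = D/Vd = 1500/100 = 15 mg/L.
Steady-state peak Cmax,ss = C₀·R = 15 × 8/7 ≈ 17.143 mg/L.
Peak 17.1 mg/L vs MTC 21 mg/L: below toxic threshold.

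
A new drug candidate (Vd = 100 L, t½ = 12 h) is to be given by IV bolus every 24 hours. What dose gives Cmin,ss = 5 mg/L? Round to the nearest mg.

1500 mg

τ/t½ = 24/12 ≈ 2, so f = (1/2)^(24/12) ≈ 0.250000.
Cmin,ss = (D/Vd)·f/(1−f), so D = Cmin,ss·Vd·(1−f)/f.
D = 5 × 100 × (1−f)/f ≈ 5 × 100 × 3.00000 ≈ 1500.00 mg.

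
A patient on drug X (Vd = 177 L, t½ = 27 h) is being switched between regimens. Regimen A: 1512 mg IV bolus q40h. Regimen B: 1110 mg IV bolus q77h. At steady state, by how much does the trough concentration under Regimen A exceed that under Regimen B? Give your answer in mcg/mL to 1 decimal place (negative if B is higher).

Regimen A: f = (1/2)^(40/27) ≈ 0.3581; Cmin,ss = (1512/177)·f/(1−f) ≈ 4.766 mcg/mL.
Regimen B: f = (1/2)^(77/27) ≈ 0.1385; Cmin,ss = (1110/177)·f/(1−f) ≈ 1.008 mcg/mL.
Difference ≈ 4.766 − 1.008 ≈ 3.758 mcg/mL.

3.8 mcg/mL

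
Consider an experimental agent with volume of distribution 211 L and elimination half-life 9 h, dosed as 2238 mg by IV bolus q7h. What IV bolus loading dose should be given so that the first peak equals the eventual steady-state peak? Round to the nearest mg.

f = (1/2)^(7/9) ≈ 0.583265; accumulation ratio R = 1/(1−f) ≈ 2.39961.
Loading dose to hit Cmax,ss on first dose: D_load = D_maint·R ≈ 2238 × 2.39961 ≈ 5370.33 mg.

5370 mg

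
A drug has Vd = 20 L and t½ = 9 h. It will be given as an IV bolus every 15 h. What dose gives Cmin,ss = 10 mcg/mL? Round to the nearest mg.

435 mg

τ/t½ = 15/9 ≈ 1.6667, so f = (1/2)^(15/9) ≈ 0.314980.
Cmin,ss = (D/Vd)·f/(1−f), so D = Cmin,ss·Vd·(1−f)/f.
D = 10 × 20 × (1−f)/f ≈ 10 × 20 × 2.17480 ≈ 434.96 mg.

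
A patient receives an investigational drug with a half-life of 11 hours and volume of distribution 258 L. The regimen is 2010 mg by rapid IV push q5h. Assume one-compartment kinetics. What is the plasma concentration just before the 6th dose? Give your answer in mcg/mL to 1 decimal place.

16.7 mcg/mL

f = (1/2)^(τ/t½) = (1/2)^(5/11) ≈ 0.7297.
C₀ = D/Vd = 2010/258 ≈ 7.791 mcg/mL.
Before the 6th dose, 5 doses have been given. Superposition: Cmin = C₀·(f + f² + … + f^5).
≈ 7.791 × (0.7297 + 0.5325 + 0.3885 + 0.2835 + 0.2069) ≈ 7.791 × 2.1411 ≈ 16.681 mcg/mL.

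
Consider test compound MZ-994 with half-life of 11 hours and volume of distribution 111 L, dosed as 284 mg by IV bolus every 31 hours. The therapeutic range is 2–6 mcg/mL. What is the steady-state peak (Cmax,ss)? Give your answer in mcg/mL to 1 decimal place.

3.0 mcg/mL

Over one 31-h interval, 31/11 ≈ 2.8182 half-lives elapse, leaving f ≈ 0.1418 of each dose.
Accumulation ratio R = 1/(1 − f) ≈ 1/0.8582 ≈ 1.1652.
Single-dose peak C₀ = D/Vd = 284/111 ≈ 2.559 mcg/mL.
Cmax,ss = C₀/(1 − f) ≈ 2.559/0.8582 ≈ 2.982 mcg/mL.
Peak 3.0 mcg/mL vs MTC 6 mcg/mL: below toxic threshold.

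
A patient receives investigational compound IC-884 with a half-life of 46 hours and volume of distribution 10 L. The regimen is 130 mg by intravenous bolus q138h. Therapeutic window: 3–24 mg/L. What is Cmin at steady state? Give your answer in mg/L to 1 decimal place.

1.9 mg/L

τ = 138 h = 3 half-lives, so f = (1/2)^3 = 0.125.
At steady state, R = 1/(1 − 0.125) = 8/7.
Single-dose peak C₀ = D/Vd = 130/10 = 13 mg/L.
Steady-state peak Cmax,ss = C₀·R = 13 × 8/7 ≈ 14.857 mg/L.
Steady-state trough Cmin,ss = Cmax,ss·f ≈ 14.857 × 0.125 ≈ 1.857 mg/L.
Trough 1.9 mg/L vs MEC 3 mg/L: subtherapeutic.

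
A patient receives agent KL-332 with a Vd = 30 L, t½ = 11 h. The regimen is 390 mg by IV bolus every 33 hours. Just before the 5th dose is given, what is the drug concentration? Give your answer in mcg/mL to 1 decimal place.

1.9 mcg/mL

f = (1/2)^(τ/t½) = (1/2)^(33/11) ≈ 0.1250.
C₀ = D/Vd = 390/30 ≈ 13.000 mcg/mL.
Before the 5th dose, 4 doses have been given. Superposition: Cmin = C₀·(f + f² + … + f^4).
≈ 13.000 × (0.1250 + 0.0156 + 0.0020 + 0.0002) ≈ 13.000 × 0.1428 ≈ 1.856 mcg/mL.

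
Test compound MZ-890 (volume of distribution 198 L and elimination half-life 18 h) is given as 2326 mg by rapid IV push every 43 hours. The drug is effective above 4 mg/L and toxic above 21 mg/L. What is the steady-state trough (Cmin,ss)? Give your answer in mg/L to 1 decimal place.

2.8 mg/L

Over one 43-h interval, 43/18 ≈ 2.3889 half-lives elapse, leaving f ≈ 0.1909 of each dose.
Accumulation ratio R = 1/(1 − f) ≈ 1/0.8091 ≈ 1.2359.
Each bolus raises the concentration by D/Vd = 2326/198 ≈ 11.747 mg/L.
Steady-state peak Cmax,ss = C₀·R ≈ 11.747 × 1.2359 ≈ 14.518 mg/L.
One interval later, Cmin,ss = Cmax,ss·e^(−kτ) ≈ 14.518 × 0.1909 ≈ 2.771 mg/L.
Trough 2.8 mg/L vs MEC 4 mg/L: subtherapeutic.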